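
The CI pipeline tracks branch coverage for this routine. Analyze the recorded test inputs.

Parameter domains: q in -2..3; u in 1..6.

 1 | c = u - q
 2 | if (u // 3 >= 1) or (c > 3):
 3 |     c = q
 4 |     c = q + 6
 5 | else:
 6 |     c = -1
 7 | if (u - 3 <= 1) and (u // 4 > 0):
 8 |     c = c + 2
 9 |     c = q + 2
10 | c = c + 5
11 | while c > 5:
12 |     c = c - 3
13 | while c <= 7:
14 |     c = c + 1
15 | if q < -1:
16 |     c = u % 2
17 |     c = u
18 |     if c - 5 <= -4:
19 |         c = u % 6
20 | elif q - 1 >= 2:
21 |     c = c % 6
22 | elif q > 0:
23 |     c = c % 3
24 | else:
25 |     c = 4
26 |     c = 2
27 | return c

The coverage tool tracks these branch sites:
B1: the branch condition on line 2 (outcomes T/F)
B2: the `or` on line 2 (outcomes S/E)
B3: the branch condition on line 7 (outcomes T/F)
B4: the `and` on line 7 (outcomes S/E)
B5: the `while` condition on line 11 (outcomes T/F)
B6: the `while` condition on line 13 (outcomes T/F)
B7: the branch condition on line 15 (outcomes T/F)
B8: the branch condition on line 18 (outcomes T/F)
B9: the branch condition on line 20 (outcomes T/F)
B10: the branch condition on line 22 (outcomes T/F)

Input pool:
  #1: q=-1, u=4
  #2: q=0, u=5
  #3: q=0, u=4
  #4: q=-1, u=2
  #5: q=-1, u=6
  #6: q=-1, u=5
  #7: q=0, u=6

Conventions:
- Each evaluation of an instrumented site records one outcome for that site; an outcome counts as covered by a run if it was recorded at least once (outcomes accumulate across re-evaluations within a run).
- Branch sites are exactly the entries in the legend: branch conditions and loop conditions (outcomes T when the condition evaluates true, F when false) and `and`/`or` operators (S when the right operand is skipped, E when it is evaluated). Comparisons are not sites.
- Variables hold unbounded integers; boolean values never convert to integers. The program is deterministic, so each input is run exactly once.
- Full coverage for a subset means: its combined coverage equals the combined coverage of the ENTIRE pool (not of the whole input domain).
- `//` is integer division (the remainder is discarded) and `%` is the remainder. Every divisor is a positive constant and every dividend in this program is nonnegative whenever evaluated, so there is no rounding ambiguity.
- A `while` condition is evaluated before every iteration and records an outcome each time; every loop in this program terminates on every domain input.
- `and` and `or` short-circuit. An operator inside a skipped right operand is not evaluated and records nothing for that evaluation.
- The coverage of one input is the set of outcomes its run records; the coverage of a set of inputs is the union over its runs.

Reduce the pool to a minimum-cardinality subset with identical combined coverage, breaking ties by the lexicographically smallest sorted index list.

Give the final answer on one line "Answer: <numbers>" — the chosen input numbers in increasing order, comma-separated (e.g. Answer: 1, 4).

input #1 (q=-1, u=4): covers B1=T, B2=S, B3=T, B4=E, B5=T, B5=F, B6=T, B6=F, B7=F, B9=F, B10=F
input #2 (q=0, u=5): covers B1=T, B2=S, B3=F, B4=S, B5=T, B5=F, B6=T, B6=F, B7=F, B9=F, B10=F
input #3 (q=0, u=4): covers B1=T, B2=S, B3=T, B4=E, B5=T, B5=F, B6=T, B6=F, B7=F, B9=F, B10=F
input #4 (q=-1, u=2): covers B1=F, B2=E, B3=F, B4=E, B5=F, B6=T, B6=F, B7=F, B9=F, B10=F
input #5 (q=-1, u=6): covers B1=T, B2=S, B3=F, B4=S, B5=T, B5=F, B6=T, B6=F, B7=F, B9=F, B10=F
input #6 (q=-1, u=5): covers B1=T, B2=S, B3=F, B4=S, B5=T, B5=F, B6=T, B6=F, B7=F, B9=F, B10=F
input #7 (q=0, u=6): covers B1=T, B2=S, B3=F, B4=S, B5=T, B5=F, B6=T, B6=F, B7=F, B9=F, B10=F
pool-wide coverage (15 outcomes): B1=T, B1=F, B2=S, B2=E, B3=T, B3=F, B4=S, B4=E, B5=T, B5=F, B6=T, B6=F, B7=F, B9=F, B10=F
every size-1 subset falls short of the 15 outcomes (best: 11/15)
every size-2 subset falls short of the 15 outcomes (best: 14/15)
inputs {1, 2, 4} (size 3) cover everything; no size-3 subset with a lexicographically smaller index list covers all 15

Answer: 1, 2, 4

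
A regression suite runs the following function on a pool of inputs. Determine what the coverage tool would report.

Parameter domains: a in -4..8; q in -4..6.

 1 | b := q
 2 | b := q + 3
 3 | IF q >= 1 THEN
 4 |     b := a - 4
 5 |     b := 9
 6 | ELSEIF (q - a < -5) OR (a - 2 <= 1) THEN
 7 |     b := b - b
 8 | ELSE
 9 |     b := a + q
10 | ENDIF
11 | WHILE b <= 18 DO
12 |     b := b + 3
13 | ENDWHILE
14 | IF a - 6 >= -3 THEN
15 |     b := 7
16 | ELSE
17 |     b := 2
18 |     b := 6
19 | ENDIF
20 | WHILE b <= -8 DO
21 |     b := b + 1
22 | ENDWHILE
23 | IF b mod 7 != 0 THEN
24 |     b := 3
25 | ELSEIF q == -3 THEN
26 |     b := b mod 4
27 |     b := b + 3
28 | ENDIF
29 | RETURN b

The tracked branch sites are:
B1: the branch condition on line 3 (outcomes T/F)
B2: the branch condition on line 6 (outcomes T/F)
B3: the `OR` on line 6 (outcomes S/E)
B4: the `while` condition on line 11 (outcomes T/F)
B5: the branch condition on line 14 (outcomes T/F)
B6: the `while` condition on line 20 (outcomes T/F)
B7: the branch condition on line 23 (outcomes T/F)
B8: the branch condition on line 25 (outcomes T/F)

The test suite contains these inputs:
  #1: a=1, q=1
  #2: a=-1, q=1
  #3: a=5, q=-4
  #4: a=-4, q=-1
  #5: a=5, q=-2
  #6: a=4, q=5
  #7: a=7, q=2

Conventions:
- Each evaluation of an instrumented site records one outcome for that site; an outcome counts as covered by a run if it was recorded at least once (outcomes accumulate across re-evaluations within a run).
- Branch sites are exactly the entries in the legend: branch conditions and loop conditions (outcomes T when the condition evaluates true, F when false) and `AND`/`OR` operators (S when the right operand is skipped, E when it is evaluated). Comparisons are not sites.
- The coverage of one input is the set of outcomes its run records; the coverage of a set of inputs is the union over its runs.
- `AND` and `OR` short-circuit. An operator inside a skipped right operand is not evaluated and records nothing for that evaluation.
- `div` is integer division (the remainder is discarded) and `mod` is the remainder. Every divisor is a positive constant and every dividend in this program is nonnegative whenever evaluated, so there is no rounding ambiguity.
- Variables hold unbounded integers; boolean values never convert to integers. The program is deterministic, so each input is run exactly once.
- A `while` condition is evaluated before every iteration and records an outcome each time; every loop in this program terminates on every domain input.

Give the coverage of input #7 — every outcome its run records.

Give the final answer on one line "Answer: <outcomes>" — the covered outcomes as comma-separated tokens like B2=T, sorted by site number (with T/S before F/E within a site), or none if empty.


Event log for input #7 (a=7, q=2):
  B1->T, B4->T, B4->T, B4->T, B4->T, B4->F, B5->T, B6->F, B7->F, B8->F
collecting distinct outcomes: B1=T, B4=T, B4=F, B5=T, B6=F, B7=F, B8=F
Answer: B1=T, B4=T, B4=F, B5=T, B6=F, B7=F, B8=F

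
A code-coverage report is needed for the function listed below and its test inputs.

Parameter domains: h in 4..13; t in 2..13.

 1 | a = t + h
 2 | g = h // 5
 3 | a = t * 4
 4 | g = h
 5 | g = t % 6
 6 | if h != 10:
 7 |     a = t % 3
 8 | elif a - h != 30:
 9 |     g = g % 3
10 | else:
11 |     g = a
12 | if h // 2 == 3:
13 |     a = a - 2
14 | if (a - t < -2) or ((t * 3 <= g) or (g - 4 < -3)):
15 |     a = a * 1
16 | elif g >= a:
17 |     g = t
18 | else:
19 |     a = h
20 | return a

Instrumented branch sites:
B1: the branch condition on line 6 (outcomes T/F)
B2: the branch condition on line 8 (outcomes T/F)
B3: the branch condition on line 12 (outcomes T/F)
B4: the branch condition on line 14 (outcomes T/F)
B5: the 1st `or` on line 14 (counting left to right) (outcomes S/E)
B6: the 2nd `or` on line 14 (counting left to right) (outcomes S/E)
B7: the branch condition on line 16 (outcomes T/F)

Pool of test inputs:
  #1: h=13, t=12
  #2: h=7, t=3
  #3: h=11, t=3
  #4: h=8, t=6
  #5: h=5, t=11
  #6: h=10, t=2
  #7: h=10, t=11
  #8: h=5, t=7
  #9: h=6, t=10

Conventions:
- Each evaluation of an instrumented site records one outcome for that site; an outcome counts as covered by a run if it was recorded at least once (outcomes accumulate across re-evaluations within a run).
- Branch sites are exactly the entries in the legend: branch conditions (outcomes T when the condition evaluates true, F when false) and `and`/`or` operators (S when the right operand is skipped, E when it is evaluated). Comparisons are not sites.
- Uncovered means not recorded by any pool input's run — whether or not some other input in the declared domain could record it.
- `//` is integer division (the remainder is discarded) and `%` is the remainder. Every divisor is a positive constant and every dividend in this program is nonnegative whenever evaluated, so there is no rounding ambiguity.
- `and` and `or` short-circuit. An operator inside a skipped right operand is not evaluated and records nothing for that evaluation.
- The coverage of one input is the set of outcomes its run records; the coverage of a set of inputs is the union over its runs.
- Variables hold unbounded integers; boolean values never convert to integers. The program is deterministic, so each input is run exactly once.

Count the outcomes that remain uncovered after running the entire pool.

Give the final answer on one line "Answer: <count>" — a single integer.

run #1 (h=13, t=12) records B1=T, B3=F, B4=T, B5=S
run #2 (h=7, t=3) records B1=T, B3=T, B4=T, B5=S
run #3 (h=11, t=3) records B1=T, B3=F, B4=T, B5=S
run #4 (h=8, t=6) records B1=T, B3=F, B4=T, B5=S
run #5 (h=5, t=11) records B1=T, B3=F, B4=T, B5=S
run #6 (h=10, t=2) records B1=F, B2=T, B3=F, B4=F, B5=E, B6=E, B7=F
run #7 (h=10, t=11) records B1=F, B2=T, B3=F, B4=F, B5=E, B6=E, B7=F
run #8 (h=5, t=7) records B1=T, B3=F, B4=T, B5=S
run #9 (h=6, t=10) records B1=T, B3=T, B4=T, B5=S
union over the pool: B1=T, B1=F, B2=T, B3=T, B3=F, B4=T, B4=F, B5=S, B5=E, B6=E, B7=F
uncovered (3 of 14): B2=F, B6=S, B7=T

Answer: 3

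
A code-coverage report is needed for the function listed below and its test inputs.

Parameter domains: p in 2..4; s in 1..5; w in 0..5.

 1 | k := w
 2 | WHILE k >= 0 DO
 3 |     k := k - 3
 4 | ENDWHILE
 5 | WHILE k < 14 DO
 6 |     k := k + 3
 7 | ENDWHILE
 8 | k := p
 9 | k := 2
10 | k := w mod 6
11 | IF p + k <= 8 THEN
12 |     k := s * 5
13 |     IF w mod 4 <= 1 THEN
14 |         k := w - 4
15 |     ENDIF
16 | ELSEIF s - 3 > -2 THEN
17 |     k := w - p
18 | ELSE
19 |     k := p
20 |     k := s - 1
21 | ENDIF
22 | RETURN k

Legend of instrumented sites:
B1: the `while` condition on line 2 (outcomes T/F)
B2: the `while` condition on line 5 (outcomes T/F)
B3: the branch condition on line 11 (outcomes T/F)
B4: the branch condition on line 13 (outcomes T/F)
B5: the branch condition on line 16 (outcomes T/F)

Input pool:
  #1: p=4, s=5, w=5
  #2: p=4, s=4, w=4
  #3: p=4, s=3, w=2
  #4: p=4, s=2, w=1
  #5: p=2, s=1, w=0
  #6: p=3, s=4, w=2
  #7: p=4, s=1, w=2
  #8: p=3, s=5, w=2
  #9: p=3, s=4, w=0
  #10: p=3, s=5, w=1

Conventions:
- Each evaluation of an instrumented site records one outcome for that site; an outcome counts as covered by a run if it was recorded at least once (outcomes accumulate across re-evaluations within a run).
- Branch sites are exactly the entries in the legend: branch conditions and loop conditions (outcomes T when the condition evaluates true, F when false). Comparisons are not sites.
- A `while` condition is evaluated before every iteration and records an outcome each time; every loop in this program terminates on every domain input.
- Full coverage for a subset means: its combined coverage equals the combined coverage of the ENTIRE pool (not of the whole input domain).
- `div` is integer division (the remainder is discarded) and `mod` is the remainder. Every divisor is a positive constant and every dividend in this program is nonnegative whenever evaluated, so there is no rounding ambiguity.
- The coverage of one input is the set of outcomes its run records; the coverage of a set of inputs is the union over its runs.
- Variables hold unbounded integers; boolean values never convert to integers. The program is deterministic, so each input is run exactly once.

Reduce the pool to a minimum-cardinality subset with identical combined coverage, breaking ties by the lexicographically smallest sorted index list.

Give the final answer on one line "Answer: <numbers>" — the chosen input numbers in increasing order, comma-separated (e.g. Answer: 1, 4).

run #1 (p=4, s=5, w=5) runs B1->T, B1->T, B1->F, B2->T, B2->T, B2->T, B2->T, B2->T, B2->F, B3->F, B5->T; records B1=T, B1=F, B2=T, B2=F, B3=F, B5=T
run #2 (p=4, s=4, w=4) runs B1->T, B1->T, B1->F, B2->T, B2->T, B2->T, B2->T, B2->T, B2->T, B2->F, B3->T, B4->T; records B1=T, B1=F, B2=T, B2=F, B3=T, B4=T
run #3 (p=4, s=3, w=2) runs B1->T, B1->F, B2->T, B2->T, B2->T, B2->T, B2->T, B2->F, B3->T, B4->F; records B1=T, B1=F, B2=T, B2=F, B3=T, B4=F
run #4 (p=4, s=2, w=1) runs B1->T, B1->F, B2->T, B2->T, B2->T, B2->T, B2->T, B2->T, B2->F, B3->T, B4->T; records B1=T, B1=F, B2=T, B2=F, B3=T, B4=T
run #5 (p=2, s=1, w=0) runs B1->T, B1->F, B2->T, B2->T, B2->T, B2->T, B2->T, B2->T, B2->F, B3->T, B4->T; records B1=T, B1=F, B2=T, B2=F, B3=T, B4=T
run #6 (p=3, s=4, w=2) runs B1->T, B1->F, B2->T, B2->T, B2->T, B2->T, B2->T, B2->F, B3->T, B4->F; records B1=T, B1=F, B2=T, B2=F, B3=T, B4=F
run #7 (p=4, s=1, w=2) runs B1->T, B1->F, B2->T, B2->T, B2->T, B2->T, B2->T, B2->F, B3->T, B4->F; records B1=T, B1=F, B2=T, B2=F, B3=T, B4=F
run #8 (p=3, s=5, w=2) runs B1->T, B1->F, B2->T, B2->T, B2->T, B2->T, B2->T, B2->F, B3->T, B4->F; records B1=T, B1=F, B2=T, B2=F, B3=T, B4=F
run #9 (p=3, s=4, w=0) runs B1->T, B1->F, B2->T, B2->T, B2->T, B2->T, B2->T, B2->T, B2->F, B3->T, B4->T; records B1=T, B1=F, B2=T, B2=F, B3=T, B4=T
run #10 (p=3, s=5, w=1) runs B1->T, B1->F, B2->T, B2->T, B2->T, B2->T, B2->T, B2->T, B2->F, B3->T, B4->T; records B1=T, B1=F, B2=T, B2=F, B3=T, B4=T
pool-wide coverage (9 outcomes): B1=T, B1=F, B2=T, B2=F, B3=T, B3=F, B4=T, B4=F, B5=T
checked all size-1 subsets: none covers 9 outcomes (max 6/9)
checked all size-2 subsets: none covers 9 outcomes (max 8/9)
size 3: inputs {1, 2, 3} cover all 9 outcomes, and no lexicographically smaller subset of this size does

Answer: 1, 2, 3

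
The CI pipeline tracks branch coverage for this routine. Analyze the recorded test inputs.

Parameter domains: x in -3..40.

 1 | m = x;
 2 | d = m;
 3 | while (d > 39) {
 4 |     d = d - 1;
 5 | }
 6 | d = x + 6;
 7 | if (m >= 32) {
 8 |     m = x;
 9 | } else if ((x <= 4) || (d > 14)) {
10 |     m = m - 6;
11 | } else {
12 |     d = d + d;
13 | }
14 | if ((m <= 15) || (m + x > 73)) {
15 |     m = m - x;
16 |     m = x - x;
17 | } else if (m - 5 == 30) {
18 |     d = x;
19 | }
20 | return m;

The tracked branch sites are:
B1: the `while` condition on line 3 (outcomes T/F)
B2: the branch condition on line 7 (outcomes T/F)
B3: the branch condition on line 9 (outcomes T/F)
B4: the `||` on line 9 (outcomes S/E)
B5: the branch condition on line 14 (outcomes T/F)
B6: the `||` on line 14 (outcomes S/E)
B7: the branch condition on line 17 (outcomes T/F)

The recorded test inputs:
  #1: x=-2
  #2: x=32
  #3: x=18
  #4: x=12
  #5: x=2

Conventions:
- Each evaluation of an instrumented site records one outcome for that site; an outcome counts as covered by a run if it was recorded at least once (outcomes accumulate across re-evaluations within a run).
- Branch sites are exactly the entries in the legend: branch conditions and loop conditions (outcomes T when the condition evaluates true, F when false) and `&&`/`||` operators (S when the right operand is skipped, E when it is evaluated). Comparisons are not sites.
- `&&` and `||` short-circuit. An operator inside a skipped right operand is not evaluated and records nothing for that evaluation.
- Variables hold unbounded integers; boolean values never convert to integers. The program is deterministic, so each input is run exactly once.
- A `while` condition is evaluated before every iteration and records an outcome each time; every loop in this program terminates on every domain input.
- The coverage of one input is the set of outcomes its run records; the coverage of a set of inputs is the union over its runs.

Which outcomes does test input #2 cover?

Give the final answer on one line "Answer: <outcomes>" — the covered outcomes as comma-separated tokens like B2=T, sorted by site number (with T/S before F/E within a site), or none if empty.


Event log for input #2 (x=32):
  B1->F, B2->T, B6->E, B5->F, B7->F
as a set, this run covers: B1=F, B2=T, B5=F, B6=E, B7=F
Answer: B1=F, B2=T, B5=F, B6=E, B7=F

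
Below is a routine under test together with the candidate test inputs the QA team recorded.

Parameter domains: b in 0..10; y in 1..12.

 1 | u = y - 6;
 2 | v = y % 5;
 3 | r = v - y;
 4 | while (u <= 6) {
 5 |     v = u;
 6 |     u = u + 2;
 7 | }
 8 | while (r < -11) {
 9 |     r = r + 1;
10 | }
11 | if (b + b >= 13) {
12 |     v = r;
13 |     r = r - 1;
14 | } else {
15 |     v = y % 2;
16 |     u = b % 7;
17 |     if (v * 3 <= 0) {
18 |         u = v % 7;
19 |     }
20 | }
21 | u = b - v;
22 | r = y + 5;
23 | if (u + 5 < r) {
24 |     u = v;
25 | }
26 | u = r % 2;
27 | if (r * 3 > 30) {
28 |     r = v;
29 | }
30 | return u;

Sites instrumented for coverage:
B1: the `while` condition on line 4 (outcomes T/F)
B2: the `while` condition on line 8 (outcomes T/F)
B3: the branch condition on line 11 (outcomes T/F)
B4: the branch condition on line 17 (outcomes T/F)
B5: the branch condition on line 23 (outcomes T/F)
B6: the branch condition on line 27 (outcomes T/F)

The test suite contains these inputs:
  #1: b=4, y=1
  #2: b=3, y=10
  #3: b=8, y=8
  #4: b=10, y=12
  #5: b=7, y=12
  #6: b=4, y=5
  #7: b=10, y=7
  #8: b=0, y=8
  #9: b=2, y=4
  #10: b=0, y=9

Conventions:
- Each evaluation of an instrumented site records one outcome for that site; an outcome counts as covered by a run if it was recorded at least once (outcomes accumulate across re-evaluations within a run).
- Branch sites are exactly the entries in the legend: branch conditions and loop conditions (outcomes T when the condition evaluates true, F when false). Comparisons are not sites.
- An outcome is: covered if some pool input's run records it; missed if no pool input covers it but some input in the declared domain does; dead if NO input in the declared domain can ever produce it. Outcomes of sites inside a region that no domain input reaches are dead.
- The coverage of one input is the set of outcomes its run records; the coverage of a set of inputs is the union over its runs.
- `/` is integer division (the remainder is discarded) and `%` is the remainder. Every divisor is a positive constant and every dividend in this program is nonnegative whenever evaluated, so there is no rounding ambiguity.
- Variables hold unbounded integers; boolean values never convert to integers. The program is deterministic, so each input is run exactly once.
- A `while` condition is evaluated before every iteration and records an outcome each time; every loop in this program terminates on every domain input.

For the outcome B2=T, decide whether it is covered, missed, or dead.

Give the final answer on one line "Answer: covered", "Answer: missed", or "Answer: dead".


no pool input records B2=T
checking all 132 inputs in the declared domain: B2=T is never recorded -> dead
Answer: dead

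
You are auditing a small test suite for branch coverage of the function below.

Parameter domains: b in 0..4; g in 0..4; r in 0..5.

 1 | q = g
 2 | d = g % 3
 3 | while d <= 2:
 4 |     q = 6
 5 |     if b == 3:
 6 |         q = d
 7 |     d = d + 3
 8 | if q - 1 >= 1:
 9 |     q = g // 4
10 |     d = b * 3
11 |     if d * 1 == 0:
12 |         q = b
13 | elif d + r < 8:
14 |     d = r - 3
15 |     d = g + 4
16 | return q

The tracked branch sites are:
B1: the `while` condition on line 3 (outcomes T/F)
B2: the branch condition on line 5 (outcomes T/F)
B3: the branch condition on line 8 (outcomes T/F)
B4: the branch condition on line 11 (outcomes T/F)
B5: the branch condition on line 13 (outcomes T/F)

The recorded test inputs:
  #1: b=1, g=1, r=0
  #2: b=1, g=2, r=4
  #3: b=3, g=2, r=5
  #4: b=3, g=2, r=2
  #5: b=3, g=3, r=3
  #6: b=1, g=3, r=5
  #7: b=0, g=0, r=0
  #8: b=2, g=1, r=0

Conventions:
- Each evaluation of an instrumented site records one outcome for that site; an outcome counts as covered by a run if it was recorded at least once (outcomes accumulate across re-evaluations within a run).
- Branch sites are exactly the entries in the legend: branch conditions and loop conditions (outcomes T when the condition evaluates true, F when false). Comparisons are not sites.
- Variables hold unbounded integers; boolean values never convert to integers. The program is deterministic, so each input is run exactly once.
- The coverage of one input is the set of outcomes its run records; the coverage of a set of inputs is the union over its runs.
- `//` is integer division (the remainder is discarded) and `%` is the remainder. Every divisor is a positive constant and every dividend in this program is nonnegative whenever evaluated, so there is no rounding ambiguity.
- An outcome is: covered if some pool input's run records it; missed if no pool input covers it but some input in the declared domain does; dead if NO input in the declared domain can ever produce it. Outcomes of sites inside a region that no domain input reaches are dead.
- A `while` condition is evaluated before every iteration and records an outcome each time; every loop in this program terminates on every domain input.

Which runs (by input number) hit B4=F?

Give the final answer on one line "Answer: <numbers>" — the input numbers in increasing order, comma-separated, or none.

input #1 (b=1, g=1, r=0): hits B4=F
input #2 (b=1, g=2, r=4): hits B4=F
input #3 (b=3, g=2, r=5): hits B4=F
input #4 (b=3, g=2, r=2): hits B4=F
input #5 (b=3, g=3, r=3): never hits B4=F
input #6 (b=1, g=3, r=5): hits B4=F
input #7 (b=0, g=0, r=0): never hits B4=F
input #8 (b=2, g=1, r=0): hits B4=F

Answer: 1, 2, 3, 4, 6, 8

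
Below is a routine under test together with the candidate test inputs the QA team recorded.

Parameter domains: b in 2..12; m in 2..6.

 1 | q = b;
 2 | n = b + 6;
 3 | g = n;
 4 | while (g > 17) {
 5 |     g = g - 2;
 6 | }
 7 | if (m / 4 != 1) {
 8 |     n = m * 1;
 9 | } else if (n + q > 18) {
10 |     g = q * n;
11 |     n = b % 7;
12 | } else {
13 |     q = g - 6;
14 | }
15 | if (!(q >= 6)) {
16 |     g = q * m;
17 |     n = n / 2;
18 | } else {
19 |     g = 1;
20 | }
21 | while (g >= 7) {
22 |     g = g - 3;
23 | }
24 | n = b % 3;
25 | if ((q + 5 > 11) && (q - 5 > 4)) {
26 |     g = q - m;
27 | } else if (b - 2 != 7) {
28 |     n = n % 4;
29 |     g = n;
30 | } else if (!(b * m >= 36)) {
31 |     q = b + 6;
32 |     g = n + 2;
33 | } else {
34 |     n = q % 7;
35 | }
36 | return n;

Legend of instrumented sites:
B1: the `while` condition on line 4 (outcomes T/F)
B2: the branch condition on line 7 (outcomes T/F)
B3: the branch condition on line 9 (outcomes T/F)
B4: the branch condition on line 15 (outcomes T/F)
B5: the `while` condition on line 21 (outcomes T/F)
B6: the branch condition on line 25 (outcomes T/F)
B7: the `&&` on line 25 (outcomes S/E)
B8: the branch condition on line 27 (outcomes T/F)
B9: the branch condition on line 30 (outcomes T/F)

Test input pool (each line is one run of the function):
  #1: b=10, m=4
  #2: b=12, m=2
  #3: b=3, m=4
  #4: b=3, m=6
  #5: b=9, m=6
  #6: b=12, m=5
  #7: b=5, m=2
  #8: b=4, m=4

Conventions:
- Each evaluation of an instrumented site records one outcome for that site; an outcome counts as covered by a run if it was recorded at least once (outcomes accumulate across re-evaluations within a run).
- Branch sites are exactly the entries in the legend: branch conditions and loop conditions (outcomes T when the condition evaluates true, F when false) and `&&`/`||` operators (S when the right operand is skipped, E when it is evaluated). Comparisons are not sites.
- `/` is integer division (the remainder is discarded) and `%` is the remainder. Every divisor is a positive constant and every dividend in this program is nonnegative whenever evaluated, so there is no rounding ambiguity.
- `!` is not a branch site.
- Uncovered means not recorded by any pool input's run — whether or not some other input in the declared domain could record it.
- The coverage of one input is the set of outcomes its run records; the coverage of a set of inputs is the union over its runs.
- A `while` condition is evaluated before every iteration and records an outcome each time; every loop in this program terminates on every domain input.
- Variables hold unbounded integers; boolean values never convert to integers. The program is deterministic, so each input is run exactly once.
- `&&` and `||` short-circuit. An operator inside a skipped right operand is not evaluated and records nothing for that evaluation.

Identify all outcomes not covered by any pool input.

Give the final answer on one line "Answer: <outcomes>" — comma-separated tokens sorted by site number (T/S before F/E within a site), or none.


run #1 (b=10, m=4) runs B1->F, B2->F, B3->T, B4->F, B5->F, B7->E, B6->T; records B1=F, B2=F, B3=T, B4=F, B5=F, B6=T, B7=E
run #2 (b=12, m=2) runs B1->T, B1->F, B2->T, B4->F, B5->F, B7->E, B6->T; records B1=T, B1=F, B2=T, B4=F, B5=F, B6=T, B7=E
run #3 (b=3, m=4) runs B1->F, B2->F, B3->F, B4->T, B5->T, B5->T, B5->F, B7->S, B6->F, B8->T; records B1=F, B2=F, B3=F, B4=T, B5=T, B5=F, B6=F, B7=S, B8=T
run #4 (b=3, m=6) runs B1->F, B2->F, B3->F, B4->T, B5->T, B5->T, B5->T, B5->T, B5->F, B7->S, B6->F, B8->T; records B1=F, B2=F, B3=F, B4=T, B5=T, B5=F, B6=F, B7=S, B8=T
run #5 (b=9, m=6) runs B1->F, B2->F, B3->T, B4->F, B5->F, B7->E, B6->F, B8->F, B9->F; records B1=F, B2=F, B3=T, B4=F, B5=F, B6=F, B7=E, B8=F, B9=F
run #6 (b=12, m=5) runs B1->T, B1->F, B2->F, B3->T, B4->F, B5->F, B7->E, B6->T; records B1=T, B1=F, B2=F, B3=T, B4=F, B5=F, B6=T, B7=E
run #7 (b=5, m=2) runs B1->F, B2->T, B4->T, B5->T, B5->T, B5->F, B7->S, B6->F, B8->T; records B1=F, B2=T, B4=T, B5=T, B5=F, B6=F, B7=S, B8=T
run #8 (b=4, m=4) runs B1->F, B2->F, B3->F, B4->T, B5->T, B5->T, B5->T, B5->T, B5->F, B7->S, B6->F, B8->T; records B1=F, B2=F, B3=F, B4=T, B5=T, B5=F, B6=F, B7=S, B8=T
union over the pool: B1=T, B1=F, B2=T, B2=F, B3=T, B3=F, B4=T, B4=F, B5=T, B5=F, B6=T, B6=F, B7=S, B7=E, B8=T, B8=F, B9=F
uncovered (1 of 18): B9=T
Answer: B9=T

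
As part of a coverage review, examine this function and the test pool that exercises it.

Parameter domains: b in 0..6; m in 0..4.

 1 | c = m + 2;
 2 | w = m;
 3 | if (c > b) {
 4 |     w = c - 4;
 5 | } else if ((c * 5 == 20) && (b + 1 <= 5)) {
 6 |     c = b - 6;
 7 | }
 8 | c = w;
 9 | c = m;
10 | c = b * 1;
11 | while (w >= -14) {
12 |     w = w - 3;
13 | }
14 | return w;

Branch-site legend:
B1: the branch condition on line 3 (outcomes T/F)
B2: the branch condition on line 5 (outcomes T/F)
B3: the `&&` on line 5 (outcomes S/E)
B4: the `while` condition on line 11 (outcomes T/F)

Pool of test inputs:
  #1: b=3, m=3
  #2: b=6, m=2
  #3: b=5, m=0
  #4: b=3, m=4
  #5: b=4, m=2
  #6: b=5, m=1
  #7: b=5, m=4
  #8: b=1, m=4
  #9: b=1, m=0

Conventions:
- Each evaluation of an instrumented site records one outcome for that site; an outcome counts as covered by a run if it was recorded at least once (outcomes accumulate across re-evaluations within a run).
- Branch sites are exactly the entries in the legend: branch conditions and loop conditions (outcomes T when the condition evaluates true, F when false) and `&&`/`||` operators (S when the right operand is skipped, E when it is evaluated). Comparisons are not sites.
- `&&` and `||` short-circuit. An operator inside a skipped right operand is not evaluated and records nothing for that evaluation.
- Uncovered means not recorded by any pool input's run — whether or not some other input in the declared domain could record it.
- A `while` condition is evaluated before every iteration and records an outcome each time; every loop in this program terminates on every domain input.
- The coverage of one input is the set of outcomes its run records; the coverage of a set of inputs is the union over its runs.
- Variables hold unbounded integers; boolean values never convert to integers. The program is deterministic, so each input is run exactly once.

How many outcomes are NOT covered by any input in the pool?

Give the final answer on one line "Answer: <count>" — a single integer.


input #1, b=3, m=3: events B1->T, B4->T, B4->T, B4->T, B4->T, B4->T, B4->T, B4->F; outcomes B1=T, B4=T, B4=F
input #2, b=6, m=2: events B1->F, B3->E, B2->F, B4->T, B4->T, B4->T, B4->T, B4->T, B4->T, B4->F; outcomes B1=F, B2=F, B3=E, B4=T, B4=F
input #3, b=5, m=0: events B1->F, B3->S, B2->F, B4->T, B4->T, B4->T, B4->T, B4->T, B4->F; outcomes B1=F, B2=F, B3=S, B4=T, B4=F
input #4, b=3, m=4: events B1->T, B4->T, B4->T, B4->T, B4->T, B4->T, B4->T, B4->F; outcomes B1=T, B4=T, B4=F
input #5, b=4, m=2: events B1->F, B3->E, B2->T, B4->T, B4->T, B4->T, B4->T, B4->T, B4->T, B4->F; outcomes B1=F, B2=T, B3=E, B4=T, B4=F
input #6, b=5, m=1: events B1->F, B3->S, B2->F, B4->T, B4->T, B4->T, B4->T, B4->T, B4->T, B4->F; outcomes B1=F, B2=F, B3=S, B4=T, B4=F
input #7, b=5, m=4: events B1->T, B4->T, B4->T, B4->T, B4->T, B4->T, B4->T, B4->F; outcomes B1=T, B4=T, B4=F
input #8, b=1, m=4: events B1->T, B4->T, B4->T, B4->T, B4->T, B4->T, B4->T, B4->F; outcomes B1=T, B4=T, B4=F
input #9, b=1, m=0: events B1->T, B4->T, B4->T, B4->T, B4->T, B4->T, B4->F; outcomes B1=T, B4=T, B4=F
union over the pool: B1=T, B1=F, B2=T, B2=F, B3=S, B3=E, B4=T, B4=F
uncovered (0 of 8): none
Answer: 0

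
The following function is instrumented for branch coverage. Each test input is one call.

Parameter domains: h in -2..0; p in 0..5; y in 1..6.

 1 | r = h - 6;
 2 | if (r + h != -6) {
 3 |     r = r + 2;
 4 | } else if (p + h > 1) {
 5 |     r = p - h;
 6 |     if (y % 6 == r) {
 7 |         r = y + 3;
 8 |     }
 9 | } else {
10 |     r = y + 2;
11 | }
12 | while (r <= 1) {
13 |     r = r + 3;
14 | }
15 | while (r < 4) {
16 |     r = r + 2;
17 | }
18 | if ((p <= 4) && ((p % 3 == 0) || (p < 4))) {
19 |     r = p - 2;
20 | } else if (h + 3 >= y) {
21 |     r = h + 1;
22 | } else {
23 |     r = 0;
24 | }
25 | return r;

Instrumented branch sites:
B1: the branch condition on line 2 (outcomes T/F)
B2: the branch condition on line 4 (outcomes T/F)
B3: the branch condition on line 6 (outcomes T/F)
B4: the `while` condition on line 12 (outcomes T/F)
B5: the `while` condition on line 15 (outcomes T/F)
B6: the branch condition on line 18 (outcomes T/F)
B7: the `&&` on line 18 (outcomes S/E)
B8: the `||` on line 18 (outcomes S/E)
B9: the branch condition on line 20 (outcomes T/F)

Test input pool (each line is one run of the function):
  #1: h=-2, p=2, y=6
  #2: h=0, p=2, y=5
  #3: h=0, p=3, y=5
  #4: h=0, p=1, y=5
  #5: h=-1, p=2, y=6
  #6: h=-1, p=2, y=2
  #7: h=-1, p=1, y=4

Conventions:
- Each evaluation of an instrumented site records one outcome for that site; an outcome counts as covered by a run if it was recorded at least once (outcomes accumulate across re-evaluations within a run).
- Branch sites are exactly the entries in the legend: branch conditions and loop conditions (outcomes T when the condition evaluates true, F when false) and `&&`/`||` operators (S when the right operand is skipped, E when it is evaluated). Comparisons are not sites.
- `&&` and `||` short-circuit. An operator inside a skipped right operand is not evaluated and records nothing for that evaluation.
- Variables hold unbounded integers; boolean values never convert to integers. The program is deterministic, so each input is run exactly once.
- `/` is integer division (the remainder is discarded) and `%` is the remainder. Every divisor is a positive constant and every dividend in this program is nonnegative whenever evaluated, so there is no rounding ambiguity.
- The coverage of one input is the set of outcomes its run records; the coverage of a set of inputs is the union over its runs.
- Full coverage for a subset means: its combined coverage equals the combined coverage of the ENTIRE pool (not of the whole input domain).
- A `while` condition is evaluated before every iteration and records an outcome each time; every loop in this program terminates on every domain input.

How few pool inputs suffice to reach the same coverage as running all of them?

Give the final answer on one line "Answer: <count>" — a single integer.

#1 (h=-2, p=2, y=6) -> covered: B1=T, B4=T, B4=F, B5=T, B5=F, B6=T, B7=E, B8=E
#2 (h=0, p=2, y=5) -> covered: B1=F, B2=T, B3=F, B4=F, B5=T, B5=F, B6=T, B7=E, B8=E
#3 (h=0, p=3, y=5) -> covered: B1=F, B2=T, B3=F, B4=F, B5=T, B5=F, B6=T, B7=E, B8=S
#4 (h=0, p=1, y=5) -> covered: B1=F, B2=F, B4=F, B5=F, B6=T, B7=E, B8=E
#5 (h=-1, p=2, y=6) -> covered: B1=T, B4=T, B4=F, B5=F, B6=T, B7=E, B8=E
#6 (h=-1, p=2, y=2) -> covered: B1=T, B4=T, B4=F, B5=F, B6=T, B7=E, B8=E
#7 (h=-1, p=1, y=4) -> covered: B1=T, B4=T, B4=F, B5=F, B6=T, B7=E, B8=E
pool-wide coverage (13 outcomes): B1=T, B1=F, B2=T, B2=F, B3=F, B4=T, B4=F, B5=T, B5=F, B6=T, B7=E, B8=S, B8=E
checked all size-1 subsets: none covers 13 outcomes (max 9/13)
checked all size-2 subsets: none covers 13 outcomes (max 12/13)
inputs {1, 3, 4} (size 3) cover everything; no size-3 subset with a lexicographically smaller index list covers all 13

Answer: 3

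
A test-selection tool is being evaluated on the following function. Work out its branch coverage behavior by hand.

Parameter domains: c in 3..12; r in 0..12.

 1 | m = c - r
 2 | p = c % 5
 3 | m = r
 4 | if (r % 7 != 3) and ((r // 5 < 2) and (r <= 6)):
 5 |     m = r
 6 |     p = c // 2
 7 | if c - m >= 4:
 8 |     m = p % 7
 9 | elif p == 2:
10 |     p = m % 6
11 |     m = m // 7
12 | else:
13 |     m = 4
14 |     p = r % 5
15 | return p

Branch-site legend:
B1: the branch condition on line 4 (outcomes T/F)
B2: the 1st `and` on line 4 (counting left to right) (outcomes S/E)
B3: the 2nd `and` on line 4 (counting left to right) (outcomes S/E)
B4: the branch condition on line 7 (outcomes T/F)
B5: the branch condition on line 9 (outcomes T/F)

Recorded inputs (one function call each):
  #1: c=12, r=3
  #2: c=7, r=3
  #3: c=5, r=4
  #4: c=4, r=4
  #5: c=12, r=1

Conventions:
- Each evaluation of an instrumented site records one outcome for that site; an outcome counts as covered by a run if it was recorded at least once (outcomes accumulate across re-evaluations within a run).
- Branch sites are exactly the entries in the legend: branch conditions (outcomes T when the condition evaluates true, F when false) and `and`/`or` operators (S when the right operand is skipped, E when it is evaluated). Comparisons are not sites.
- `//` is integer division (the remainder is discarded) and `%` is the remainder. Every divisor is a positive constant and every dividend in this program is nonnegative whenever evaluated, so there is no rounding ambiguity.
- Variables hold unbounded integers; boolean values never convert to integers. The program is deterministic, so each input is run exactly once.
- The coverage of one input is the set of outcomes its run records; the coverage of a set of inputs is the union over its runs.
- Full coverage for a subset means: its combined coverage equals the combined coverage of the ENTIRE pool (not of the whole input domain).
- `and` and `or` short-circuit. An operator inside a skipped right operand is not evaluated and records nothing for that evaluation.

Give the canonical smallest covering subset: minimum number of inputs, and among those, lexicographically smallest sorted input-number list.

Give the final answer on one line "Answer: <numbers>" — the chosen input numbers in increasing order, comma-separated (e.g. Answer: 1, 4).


input #1 (c=12, r=3): covers B1=F, B2=S, B4=T
input #2 (c=7, r=3): covers B1=F, B2=S, B4=T
input #3 (c=5, r=4): covers B1=T, B2=E, B3=E, B4=F, B5=T
input #4 (c=4, r=4): covers B1=T, B2=E, B3=E, B4=F, B5=T
input #5 (c=12, r=1): covers B1=T, B2=E, B3=E, B4=T
pool-wide coverage (8 outcomes): B1=T, B1=F, B2=S, B2=E, B3=E, B4=T, B4=F, B5=T
checked all size-1 subsets: none covers 8 outcomes (max 5/8)
at size 2, {1, 3} reaches all 8 outcomes; every lexicographically earlier size-2 subset fails
Answer: 1, 3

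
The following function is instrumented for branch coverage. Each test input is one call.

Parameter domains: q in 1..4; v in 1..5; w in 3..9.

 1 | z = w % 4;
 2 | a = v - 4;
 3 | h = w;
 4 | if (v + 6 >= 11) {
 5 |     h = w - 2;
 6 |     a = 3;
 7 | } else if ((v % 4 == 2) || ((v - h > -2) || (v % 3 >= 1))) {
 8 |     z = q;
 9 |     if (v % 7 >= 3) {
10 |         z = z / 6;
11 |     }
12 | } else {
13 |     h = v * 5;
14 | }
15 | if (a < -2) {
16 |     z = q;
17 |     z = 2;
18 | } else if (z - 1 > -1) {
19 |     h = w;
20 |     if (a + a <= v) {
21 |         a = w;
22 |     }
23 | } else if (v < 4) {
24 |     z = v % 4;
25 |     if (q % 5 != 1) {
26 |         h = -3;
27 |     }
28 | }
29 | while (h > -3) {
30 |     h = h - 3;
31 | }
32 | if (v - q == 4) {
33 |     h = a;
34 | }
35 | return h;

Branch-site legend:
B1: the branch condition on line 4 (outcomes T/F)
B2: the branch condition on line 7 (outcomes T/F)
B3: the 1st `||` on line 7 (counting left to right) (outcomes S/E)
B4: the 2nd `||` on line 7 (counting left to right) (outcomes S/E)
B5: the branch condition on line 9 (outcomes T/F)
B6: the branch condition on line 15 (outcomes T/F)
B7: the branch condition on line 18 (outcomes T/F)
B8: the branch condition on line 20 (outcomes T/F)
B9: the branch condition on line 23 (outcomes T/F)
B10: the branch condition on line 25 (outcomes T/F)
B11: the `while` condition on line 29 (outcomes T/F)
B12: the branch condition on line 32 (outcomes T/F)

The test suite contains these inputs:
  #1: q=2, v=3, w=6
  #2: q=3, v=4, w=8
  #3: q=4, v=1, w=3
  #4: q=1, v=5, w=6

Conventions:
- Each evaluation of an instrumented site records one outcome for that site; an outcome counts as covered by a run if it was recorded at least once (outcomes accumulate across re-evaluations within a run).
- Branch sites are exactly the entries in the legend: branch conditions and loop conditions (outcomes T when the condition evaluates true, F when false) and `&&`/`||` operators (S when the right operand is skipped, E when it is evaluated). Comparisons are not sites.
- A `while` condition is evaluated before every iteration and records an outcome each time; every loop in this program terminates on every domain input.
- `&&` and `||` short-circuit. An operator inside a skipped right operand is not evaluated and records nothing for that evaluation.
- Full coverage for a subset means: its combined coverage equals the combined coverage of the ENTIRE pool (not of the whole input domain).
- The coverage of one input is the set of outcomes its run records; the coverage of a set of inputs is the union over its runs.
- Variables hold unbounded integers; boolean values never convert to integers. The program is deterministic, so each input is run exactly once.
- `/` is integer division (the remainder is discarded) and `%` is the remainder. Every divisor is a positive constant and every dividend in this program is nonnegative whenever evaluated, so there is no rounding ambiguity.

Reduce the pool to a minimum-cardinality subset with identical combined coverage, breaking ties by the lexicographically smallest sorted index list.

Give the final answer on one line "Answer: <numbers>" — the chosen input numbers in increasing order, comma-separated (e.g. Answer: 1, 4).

input #1, q=2, v=3, w=6: events B1->F, B3->E, B4->E, B2->F, B6->F, B7->T, B8->T, B11->T, B11->T, B11->T, B11->F, B12->F; outcomes B1=F, B2=F, B3=E, B4=E, B6=F, B7=T, B8=T, B11=T, B11=F, B12=F
input #2, q=3, v=4, w=8: events B1->F, B3->E, B4->E, B2->T, B5->T, B6->F, B7->F, B9->F, B11->T, B11->T, B11->T, B11->T, B11->F, B12->F; outcomes B1=F, B2=T, B3=E, B4=E, B5=T, B6=F, B7=F, B9=F, B11=T, B11=F, B12=F
input #3, q=4, v=1, w=3: events B1->F, B3->E, B4->E, B2->T, B5->F, B6->T, B11->T, B11->T, B11->F, B12->F; outcomes B1=F, B2=T, B3=E, B4=E, B5=F, B6=T, B11=T, B11=F, B12=F
input #4, q=1, v=5, w=6: events B1->T, B6->F, B7->T, B8->F, B11->T, B11->T, B11->T, B11->F, B12->T; outcomes B1=T, B6=F, B7=T, B8=F, B11=T, B11=F, B12=T
pool-wide coverage (19 outcomes): B1=T, B1=F, B2=T, B2=F, B3=E, B4=E, B5=T, B5=F, B6=T, B6=F, B7=T, B7=F, B8=T, B8=F, B9=F, B11=T, B11=F, B12=T, B12=F
checked all size-1 subsets: none covers 19 outcomes (max 11/19)
checked all size-2 subsets: none covers 19 outcomes (max 15/19)
checked all size-3 subsets: none covers 19 outcomes (max 17/19)
size 4: inputs {1, 2, 3, 4} cover all 19 outcomes, and no lexicographically smaller subset of this size does

Answer: 1, 2, 3, 4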